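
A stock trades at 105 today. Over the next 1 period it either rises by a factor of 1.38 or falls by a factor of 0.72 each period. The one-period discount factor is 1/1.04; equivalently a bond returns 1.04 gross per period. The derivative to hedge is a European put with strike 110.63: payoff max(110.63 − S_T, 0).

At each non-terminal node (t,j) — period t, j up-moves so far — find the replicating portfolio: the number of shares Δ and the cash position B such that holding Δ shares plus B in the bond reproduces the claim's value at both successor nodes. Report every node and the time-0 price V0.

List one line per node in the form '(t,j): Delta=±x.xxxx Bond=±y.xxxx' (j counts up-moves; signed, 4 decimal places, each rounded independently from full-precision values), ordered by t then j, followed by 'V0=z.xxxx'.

No-arbitrage ⇒ martingale measure with p* = (R−d)/(u−d) = 0.4848.
Terminal values V(1,·): V(1,0)=35.0300, V(1,1)=0.0000
Node (0,0) S=105.0000: V=(p*·0.0000+(1−p*)·35.0300)/1.04=17.3517; Δ=(0.0000−35.0300)/(144.9000−75.6000)=-0.5055; B=V−Δ·S=70.4274
The time-0 hedge costs 17.3517, which is the no-arbitrage price.

(0,0): Delta=-0.5055 Bond=70.4274
V0=17.3517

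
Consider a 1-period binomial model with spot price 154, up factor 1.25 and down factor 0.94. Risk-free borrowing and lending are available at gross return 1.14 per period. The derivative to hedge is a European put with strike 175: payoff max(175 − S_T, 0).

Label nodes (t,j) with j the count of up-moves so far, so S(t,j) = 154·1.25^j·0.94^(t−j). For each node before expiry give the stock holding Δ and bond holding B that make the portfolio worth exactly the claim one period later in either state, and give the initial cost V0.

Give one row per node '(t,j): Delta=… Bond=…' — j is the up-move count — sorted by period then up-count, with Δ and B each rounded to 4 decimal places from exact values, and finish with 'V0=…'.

(0,0): Delta=-0.6334 Bond=106.9610
V0=9.4126

Risk-neutral probability p* = (R−d)/(u−d) = (1.14−0.94)/(1.25−0.94) = 0.6452.
At expiry t=1: V(1,0)=30.2400, V(1,1)=0.0000
(0,0): S=154.0000. Δ = (V_up−V_dn)/(S_up−S_dn) = (0.0000−30.2400)/(192.5000−144.7600) = -0.6334. V = [p*·0.0000 + (1−p*)·30.2400]/1.14 = 9.4126. B = V − Δ·S = 106.9610.
Check: Δ(0,0)·S0 + B(0,0) = 9.4126 = V0.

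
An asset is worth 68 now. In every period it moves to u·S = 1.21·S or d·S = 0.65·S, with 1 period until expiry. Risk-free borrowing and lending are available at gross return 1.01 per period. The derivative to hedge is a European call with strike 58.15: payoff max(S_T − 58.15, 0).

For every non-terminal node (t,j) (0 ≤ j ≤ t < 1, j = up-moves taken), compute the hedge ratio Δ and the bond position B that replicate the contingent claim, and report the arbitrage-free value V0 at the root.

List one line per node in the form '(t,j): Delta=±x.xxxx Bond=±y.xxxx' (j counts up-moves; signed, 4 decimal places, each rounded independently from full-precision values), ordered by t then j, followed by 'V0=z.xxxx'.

(0,0): Delta=0.6337 Bond=-27.7307
V0=15.3586

The replicating-portfolio and risk-neutral prices coincide; use p* = (1.01−0.65)/(1.21−0.65) = 0.6429 for the latter.
Terminal payoffs: V(1,0)=0.0000, V(1,1)=24.1300
  t=0,j=0: stock 68.0000 → up 82.2800 (V=24.1300), down 44.2000 (V=0.0000). Price 15.3586; hedge Δ=0.6337, bond B=-27.7307.
Self-financing check: at every node Δ·S+B equals the discounted successor values.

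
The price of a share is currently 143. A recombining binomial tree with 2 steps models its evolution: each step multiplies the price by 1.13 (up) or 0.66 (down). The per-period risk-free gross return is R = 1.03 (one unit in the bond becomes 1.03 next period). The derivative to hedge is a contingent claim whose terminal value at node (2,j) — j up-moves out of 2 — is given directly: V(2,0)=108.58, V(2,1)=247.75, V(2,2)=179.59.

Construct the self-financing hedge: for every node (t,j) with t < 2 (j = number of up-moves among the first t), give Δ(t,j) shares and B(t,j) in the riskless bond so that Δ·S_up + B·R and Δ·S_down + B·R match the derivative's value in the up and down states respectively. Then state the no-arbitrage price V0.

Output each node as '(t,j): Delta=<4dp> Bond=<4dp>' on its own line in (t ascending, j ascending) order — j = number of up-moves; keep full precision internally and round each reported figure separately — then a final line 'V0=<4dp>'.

(0,0): Delta=-0.3474 Bond=237.4473
(1,0): Delta=3.1374 Bond=-84.3206
(1,1): Delta=-0.8975 Bond=333.4602
V0=187.7732

The replicating-portfolio and risk-neutral prices coincide; use p* = (1.03−0.66)/(1.13−0.66) = 0.7872 for the latter.
At expiry t=2: V(2,0)=108.5800, V(2,1)=247.7500, V(2,2)=179.5900
  t=1,j=0: stock 94.3800 → up 106.6494 (V=247.7500), down 62.2908 (V=108.5800). Price 211.7858; hedge Δ=3.1374, bond B=-84.3206.
  t=1,j=1: stock 161.5900 → up 182.5967 (V=179.5900), down 106.6494 (V=247.7500). Price 188.4390; hedge Δ=-0.8975, bond B=333.4602.
  t=0,j=0: stock 143.0000 → up 161.5900 (V=188.4390), down 94.3800 (V=211.7858). Price 187.7732; hedge Δ=-0.3474, bond B=237.4473.
The time-0 hedge costs 187.7732, which is the no-arbitrage price.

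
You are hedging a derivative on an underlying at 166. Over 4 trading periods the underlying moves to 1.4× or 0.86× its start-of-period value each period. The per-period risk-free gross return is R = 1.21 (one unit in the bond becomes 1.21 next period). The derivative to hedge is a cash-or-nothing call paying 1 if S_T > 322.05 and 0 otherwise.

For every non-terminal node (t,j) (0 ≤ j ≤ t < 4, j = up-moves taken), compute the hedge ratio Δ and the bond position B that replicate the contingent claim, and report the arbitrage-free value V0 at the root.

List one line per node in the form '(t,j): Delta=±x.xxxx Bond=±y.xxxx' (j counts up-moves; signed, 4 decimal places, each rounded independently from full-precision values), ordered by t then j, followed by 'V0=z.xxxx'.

Under the risk-neutral measure, an up-move has probability p* = (R−d)/(u−d) = 0.6481 and values discount at R = 1.21.
At expiry t=4: V(4,0)=0.0000, V(4,1)=0.0000, V(4,2)=0.0000, V(4,3)=1.0000, V(4,4)=1.0000
(3,0): S=105.5853. Δ = (V_up−V_dn)/(S_up−S_dn) = (0.0000−0.0000)/(147.8194−90.8034) = 0.0000. V = [p*·0.0000 + (1−p*)·0.0000]/1.21 = 0.0000. B = V − Δ·S = 0.0000.
(3,1): S=171.8830. Δ = (V_up−V_dn)/(S_up−S_dn) = (0.0000−0.0000)/(240.6363−147.8194) = 0.0000. V = [p*·0.0000 + (1−p*)·0.0000]/1.21 = 0.0000. B = V − Δ·S = 0.0000.
(3,2): S=279.8096. Δ = (V_up−V_dn)/(S_up−S_dn) = (1.0000−0.0000)/(391.7334−240.6363) = 0.0066. V = [p*·1.0000 + (1−p*)·0.0000]/1.21 = 0.5357. B = V − Δ·S = -1.3162.
(3,3): S=455.5040. Δ = (V_up−V_dn)/(S_up−S_dn) = (1.0000−1.0000)/(637.7056−391.7334) = 0.0000. V = [p*·1.0000 + (1−p*)·1.0000]/1.21 = 0.8264. B = V − Δ·S = 0.8264.
(2,0): S=122.7736. Δ = (V_up−V_dn)/(S_up−S_dn) = (0.0000−0.0000)/(171.8830−105.5853) = 0.0000. V = [p*·0.0000 + (1−p*)·0.0000]/1.21 = 0.0000. B = V − Δ·S = 0.0000.
(2,1): S=199.8640. Δ = (V_up−V_dn)/(S_up−S_dn) = (0.5357−0.0000)/(279.8096−171.8830) = 0.0050. V = [p*·0.5357 + (1−p*)·0.0000]/1.21 = 0.2869. B = V − Δ·S = -0.7050.
(2,2): S=325.3600. Δ = (V_up−V_dn)/(S_up−S_dn) = (0.8264−0.5357)/(455.5040−279.8096) = 0.0017. V = [p*·0.8264 + (1−p*)·0.5357]/1.21 = 0.5985. B = V − Δ·S = 0.0600.
(1,0): S=142.7600. Δ = (V_up−V_dn)/(S_up−S_dn) = (0.2869−0.0000)/(199.8640−122.7736) = 0.0037. V = [p*·0.2869 + (1−p*)·0.0000]/1.21 = 0.1537. B = V − Δ·S = -0.3777.
(1,1): S=232.4000. Δ = (V_up−V_dn)/(S_up−S_dn) = (0.5985−0.2869)/(325.3600−199.8640) = 0.0025. V = [p*·0.5985 + (1−p*)·0.2869]/1.21 = 0.4040. B = V − Δ·S = -0.1729.
(0,0): S=166.0000. Δ = (V_up−V_dn)/(S_up−S_dn) = (0.4040−0.1537)/(232.4000−142.7600) = 0.0028. V = [p*·0.4040 + (1−p*)·0.1537]/1.21 = 0.2611. B = V − Δ·S = -0.2024.
Check: Δ(0,0)·S0 + B(0,0) = 0.2611 = V0.

(0,0): Delta=0.0028 Bond=-0.2024
(1,0): Delta=0.0037 Bond=-0.3777
(1,1): Delta=0.0025 Bond=-0.1729
(2,0): Delta=0.0000 Bond=0.0000
(2,1): Delta=0.0050 Bond=-0.7050
(2,2): Delta=0.0017 Bond=0.0600
(3,0): Delta=0.0000 Bond=0.0000
(3,1): Delta=0.0000 Bond=0.0000
(3,2): Delta=0.0066 Bond=-1.3162
(3,3): Delta=0.0000 Bond=0.8264
V0=0.2611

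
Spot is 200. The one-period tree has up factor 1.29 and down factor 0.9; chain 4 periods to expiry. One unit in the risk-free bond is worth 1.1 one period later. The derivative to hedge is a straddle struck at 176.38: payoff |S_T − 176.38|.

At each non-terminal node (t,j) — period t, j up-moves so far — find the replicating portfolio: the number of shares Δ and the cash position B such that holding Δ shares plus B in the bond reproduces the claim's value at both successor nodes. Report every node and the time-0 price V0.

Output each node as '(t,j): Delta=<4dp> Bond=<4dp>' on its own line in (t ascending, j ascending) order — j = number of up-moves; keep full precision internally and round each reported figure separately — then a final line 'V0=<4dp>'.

(0,0): Delta=0.8994 Bond=-96.8757
(1,0): Delta=0.7476 Bond=-79.2437
(1,1): Delta=1.0000 Bond=-132.5169
(2,0): Delta=0.3669 Bond=-25.4833
(2,1): Delta=1.0000 Bond=-145.7686
(2,2): Delta=1.0000 Bond=-145.7686
(3,0): Delta=-0.5884 Bond=111.2462
(3,1): Delta=1.0000 Bond=-160.3455
(3,2): Delta=1.0000 Bond=-160.3455
(3,3): Delta=1.0000 Bond=-160.3455
V0=83.0052

Since d<R<u, set p* = (R−d)/(u−d) = 0.5128; price each node as the discounted p*-expectation of its children.
Payoff layer (t=4): V(4,0)=45.1600, V(4,1)=11.7020, V(4,2)=93.2042, V(4,3)=210.0240, V(4,4)=377.4658
Node (3,0) S=145.8000: V=(p*·11.7020+(1−p*)·45.1600)/1.1=25.4564; Δ=(11.7020−45.1600)/(188.0820−131.2200)=-0.5884; B=V−Δ·S=111.2462
Node (3,1) S=208.9800: V=(p*·93.2042+(1−p*)·11.7020)/1.1=48.6345; Δ=(93.2042−11.7020)/(269.5842−188.0820)=1.0000; B=V−Δ·S=-160.3455
Node (3,2) S=299.5380: V=(p*·210.0240+(1−p*)·93.2042)/1.1=139.1925; Δ=(210.0240−93.2042)/(386.4040−269.5842)=1.0000; B=V−Δ·S=-160.3455
Node (3,3) S=429.3378: V=(p*·377.4658+(1−p*)·210.0240)/1.1=268.9923; Δ=(377.4658−210.0240)/(553.8458−386.4040)=1.0000; B=V−Δ·S=-160.3455
Node (2,0) S=162.0000: V=(p*·48.6345+(1−p*)·25.4564)/1.1=33.9478; Δ=(48.6345−25.4564)/(208.9800−145.8000)=0.3669; B=V−Δ·S=-25.4833
Node (2,1) S=232.2000: V=(p*·139.1925+(1−p*)·48.6345)/1.1=86.4314; Δ=(139.1925−48.6345)/(299.5380−208.9800)=1.0000; B=V−Δ·S=-145.7686
Node (2,2) S=332.8200: V=(p*·268.9923+(1−p*)·139.1925)/1.1=187.0514; Δ=(268.9923−139.1925)/(429.3378−299.5380)=1.0000; B=V−Δ·S=-145.7686
Node (1,0) S=180.0000: V=(p*·86.4314+(1−p*)·33.9478)/1.1=55.3295; Δ=(86.4314−33.9478)/(232.2000−162.0000)=0.7476; B=V−Δ·S=-79.2437
Node (1,1) S=258.0000: V=(p*·187.0514+(1−p*)·86.4314)/1.1=125.4831; Δ=(187.0514−86.4314)/(332.8200−232.2000)=1.0000; B=V−Δ·S=-132.5169
Node (0,0) S=200.0000: V=(p*·125.4831+(1−p*)·55.3295)/1.1=83.0052; Δ=(125.4831−55.3295)/(258.0000−180.0000)=0.8994; B=V−Δ·S=-96.8757
Check: Δ(0,0)·S0 + B(0,0) = 83.0052 = V0.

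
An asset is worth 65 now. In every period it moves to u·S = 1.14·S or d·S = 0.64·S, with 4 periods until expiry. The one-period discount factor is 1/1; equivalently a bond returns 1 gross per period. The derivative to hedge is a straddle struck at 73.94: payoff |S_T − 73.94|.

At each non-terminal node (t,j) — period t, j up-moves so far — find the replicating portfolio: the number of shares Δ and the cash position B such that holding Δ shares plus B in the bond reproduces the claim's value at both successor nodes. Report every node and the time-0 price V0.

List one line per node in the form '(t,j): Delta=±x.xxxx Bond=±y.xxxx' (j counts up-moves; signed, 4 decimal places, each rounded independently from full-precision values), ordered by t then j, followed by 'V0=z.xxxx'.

Risk-neutral probability p* = (R−d)/(u−d) = (1−0.64)/(1.14−0.64) = 0.7200.
Terminal values V(4,·): V(4,0)=63.0348, V(4,1)=54.5151, V(4,2)=39.3394, V(4,3)=12.3078, V(4,4)=35.8424
  t=3,j=0: stock 17.0394 → up 19.4249 (V=54.5151), down 10.9052 (V=63.0348). Price 56.9006; hedge Δ=-1.0000, bond B=73.9400.
  t=3,j=1: stock 30.3514 → up 34.6006 (V=39.3394), down 19.4249 (V=54.5151). Price 43.5886; hedge Δ=-1.0000, bond B=73.9400.
  t=3,j=2: stock 54.0634 → up 61.6322 (V=12.3078), down 34.6006 (V=39.3394). Price 19.8766; hedge Δ=-1.0000, bond B=73.9400.
  t=3,j=3: stock 96.3004 → up 109.7824 (V=35.8424), down 61.6322 (V=12.3078). Price 29.2527; hedge Δ=0.4888, bond B=-17.8166.
  t=2,j=0: stock 26.6240 → up 30.3514 (V=43.5886), down 17.0394 (V=56.9006). Price 47.3160; hedge Δ=-1.0000, bond B=73.9400.
  t=2,j=1: stock 47.4240 → up 54.0634 (V=19.8766), down 30.3514 (V=43.5886). Price 26.5160; hedge Δ=-1.0000, bond B=73.9400.
  t=2,j=2: stock 84.4740 → up 96.3004 (V=29.2527), down 54.0634 (V=19.8766). Price 26.6274; hedge Δ=0.2220, bond B=7.8753.
  t=1,j=0: stock 41.6000 → up 47.4240 (V=26.5160), down 26.6240 (V=47.3160). Price 32.3400; hedge Δ=-1.0000, bond B=73.9400.
  t=1,j=1: stock 74.1000 → up 84.4740 (V=26.6274), down 47.4240 (V=26.5160). Price 26.5962; hedge Δ=0.0030, bond B=26.3734.
  t=0,j=0: stock 65.0000 → up 74.1000 (V=26.5962), down 41.6000 (V=32.3400). Price 28.2045; hedge Δ=-0.1767, bond B=39.6920.
Check: Δ(0,0)·S0 + B(0,0) = 28.2045 = V0.

(0,0): Delta=-0.1767 Bond=39.6920
(1,0): Delta=-1.0000 Bond=73.9400
(1,1): Delta=0.0030 Bond=26.3734
(2,0): Delta=-1.0000 Bond=73.9400
(2,1): Delta=-1.0000 Bond=73.9400
(2,2): Delta=0.2220 Bond=7.8753
(3,0): Delta=-1.0000 Bond=73.9400
(3,1): Delta=-1.0000 Bond=73.9400
(3,2): Delta=-1.0000 Bond=73.9400
(3,3): Delta=0.4888 Bond=-17.8166
V0=28.2045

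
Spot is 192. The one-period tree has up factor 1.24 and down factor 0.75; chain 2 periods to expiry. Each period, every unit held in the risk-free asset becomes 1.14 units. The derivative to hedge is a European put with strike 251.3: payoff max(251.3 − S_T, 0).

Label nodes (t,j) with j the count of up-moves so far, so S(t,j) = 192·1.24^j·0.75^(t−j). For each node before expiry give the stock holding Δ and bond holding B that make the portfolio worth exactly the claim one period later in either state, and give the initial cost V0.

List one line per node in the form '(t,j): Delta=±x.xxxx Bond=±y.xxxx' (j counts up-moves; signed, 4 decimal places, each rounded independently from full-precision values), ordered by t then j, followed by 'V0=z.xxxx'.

(0,0): Delta=-0.6741 Bond=152.1974
(1,0): Delta=-1.0000 Bond=220.4386
(1,1): Delta=-0.6235 Bond=161.4708
V0=22.7755

Under the risk-neutral measure, an up-move has probability p* = (R−d)/(u−d) = 0.7959 and values discount at R = 1.14.
Terminal payoffs: V(2,0)=143.3000, V(2,1)=72.7400, V(2,2)=0.0000
Node (1,0) S=144.0000: V=(p*·72.7400+(1−p*)·143.3000)/1.14=76.4386; Δ=(72.7400−143.3000)/(178.5600−108.0000)=-1.0000; B=V−Δ·S=220.4386
Node (1,1) S=238.0800: V=(p*·0.0000+(1−p*)·72.7400)/1.14=13.0218; Δ=(0.0000−72.7400)/(295.2192−178.5600)=-0.6235; B=V−Δ·S=161.4708
Node (0,0) S=192.0000: V=(p*·13.0218+(1−p*)·76.4386)/1.14=22.7755; Δ=(13.0218−76.4386)/(238.0800−144.0000)=-0.6741; B=V−Δ·S=152.1974
Root portfolio cost Δ·192+B reproduces V0=22.7755.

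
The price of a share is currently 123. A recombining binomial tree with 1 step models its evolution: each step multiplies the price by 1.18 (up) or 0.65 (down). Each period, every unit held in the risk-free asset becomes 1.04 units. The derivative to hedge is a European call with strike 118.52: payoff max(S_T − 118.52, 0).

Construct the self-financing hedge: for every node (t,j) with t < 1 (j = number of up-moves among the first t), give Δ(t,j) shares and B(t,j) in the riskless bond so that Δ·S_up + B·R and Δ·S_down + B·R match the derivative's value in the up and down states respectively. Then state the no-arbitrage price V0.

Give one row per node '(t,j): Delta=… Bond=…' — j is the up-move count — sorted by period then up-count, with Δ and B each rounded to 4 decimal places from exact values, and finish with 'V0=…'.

(0,0): Delta=0.4083 Bond=-31.3915
V0=18.8349

The replicating-portfolio and risk-neutral prices coincide; use p* = (1.04−0.65)/(1.18−0.65) = 0.7358 for the latter.
At expiry t=1: V(1,0)=0.0000, V(1,1)=26.6200
  t=0,j=0: stock 123.0000 → up 145.1400 (V=26.6200), down 79.9500 (V=0.0000). Price 18.8349; hedge Δ=0.4083, bond B=-31.3915.
The time-0 hedge costs 18.8349, which is the no-arbitrage price.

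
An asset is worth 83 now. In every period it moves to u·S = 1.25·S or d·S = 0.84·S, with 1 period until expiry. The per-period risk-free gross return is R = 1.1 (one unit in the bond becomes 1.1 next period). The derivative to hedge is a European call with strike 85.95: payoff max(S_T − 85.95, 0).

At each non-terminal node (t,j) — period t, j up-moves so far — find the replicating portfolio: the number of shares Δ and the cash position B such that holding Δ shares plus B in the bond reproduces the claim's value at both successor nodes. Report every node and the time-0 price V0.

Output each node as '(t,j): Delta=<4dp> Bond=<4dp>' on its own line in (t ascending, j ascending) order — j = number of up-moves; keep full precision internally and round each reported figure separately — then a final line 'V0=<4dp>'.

Since d<R<u, set p* = (R−d)/(u−d) = 0.6341; price each node as the discounted p*-expectation of its children.
At expiry t=1: V(1,0)=0.0000, V(1,1)=17.8000
  t=0,j=0: stock 83.0000 → up 103.7500 (V=17.8000), down 69.7200 (V=0.0000). Price 10.2616; hedge Δ=0.5231, bond B=-33.1530.
Root portfolio cost Δ·83+B reproduces V0=10.2616.

(0,0): Delta=0.5231 Bond=-33.1530
V0=10.2616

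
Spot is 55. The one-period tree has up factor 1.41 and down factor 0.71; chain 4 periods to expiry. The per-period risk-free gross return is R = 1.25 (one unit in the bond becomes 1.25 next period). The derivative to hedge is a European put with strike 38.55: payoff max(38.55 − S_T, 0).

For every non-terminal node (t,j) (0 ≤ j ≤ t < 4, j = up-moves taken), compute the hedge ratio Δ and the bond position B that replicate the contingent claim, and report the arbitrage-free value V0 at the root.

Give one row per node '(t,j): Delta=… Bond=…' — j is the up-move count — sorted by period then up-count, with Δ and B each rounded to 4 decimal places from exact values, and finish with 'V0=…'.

No-arbitrage ⇒ martingale measure with p* = (R−d)/(u−d) = 0.7714.
Payoff layer (t=4): V(4,0)=24.5736, V(4,1)=10.7940, V(4,2)=0.0000, V(4,3)=0.0000, V(4,4)=0.0000
  t=3,j=0: stock 19.6851 → up 27.7560 (V=10.7940), down 13.9764 (V=24.5736). Price 11.1549; hedge Δ=-1.0000, bond B=30.8400.
  t=3,j=1: stock 39.0930 → up 55.1211 (V=0.0000), down 27.7560 (V=10.7940). Price 1.9738; hedge Δ=-0.3944, bond B=17.3938.
  t=3,j=2: stock 77.6353 → up 109.4658 (V=0.0000), down 55.1211 (V=0.0000). Price 0.0000; hedge Δ=0.0000, bond B=0.0000.
  t=3,j=3: stock 154.1772 → up 217.3898 (V=0.0000), down 109.4658 (V=0.0000). Price 0.0000; hedge Δ=0.0000, bond B=0.0000.
  t=2,j=0: stock 27.7255 → up 39.0930 (V=1.9738), down 19.6851 (V=11.1549). Price 3.2578; hedge Δ=-0.4731, bond B=16.3738.
  t=2,j=1: stock 55.0605 → up 77.6353 (V=0.0000), down 39.0930 (V=1.9738). Price 0.3609; hedge Δ=-0.0512, bond B=3.1806.
  t=2,j=2: stock 109.3455 → up 154.1772 (V=0.0000), down 77.6353 (V=0.0000). Price 0.0000; hedge Δ=0.0000, bond B=0.0000.
  t=1,j=0: stock 39.0500 → up 55.0605 (V=0.3609), down 27.7255 (V=3.2578). Price 0.8185; hedge Δ=-0.1060, bond B=4.9569.
  t=1,j=1: stock 77.5500 → up 109.3455 (V=0.0000), down 55.0605 (V=0.3609). Price 0.0660; hedge Δ=-0.0066, bond B=0.5816.
  t=0,j=0: stock 55.0000 → up 77.5500 (V=0.0660), down 39.0500 (V=0.8185). Price 0.1904; hedge Δ=-0.0195, bond B=1.2653.
The time-0 hedge costs 0.1904, which is the no-arbitrage price.

(0,0): Delta=-0.0195 Bond=1.2653
(1,0): Delta=-0.1060 Bond=4.9569
(1,1): Delta=-0.0066 Bond=0.5816
(2,0): Delta=-0.4731 Bond=16.3738
(2,1): Delta=-0.0512 Bond=3.1806
(2,2): Delta=0.0000 Bond=0.0000
(3,0): Delta=-1.0000 Bond=30.8400
(3,1): Delta=-0.3944 Bond=17.3938
(3,2): Delta=0.0000 Bond=0.0000
(3,3): Delta=0.0000 Bond=0.0000
V0=0.1904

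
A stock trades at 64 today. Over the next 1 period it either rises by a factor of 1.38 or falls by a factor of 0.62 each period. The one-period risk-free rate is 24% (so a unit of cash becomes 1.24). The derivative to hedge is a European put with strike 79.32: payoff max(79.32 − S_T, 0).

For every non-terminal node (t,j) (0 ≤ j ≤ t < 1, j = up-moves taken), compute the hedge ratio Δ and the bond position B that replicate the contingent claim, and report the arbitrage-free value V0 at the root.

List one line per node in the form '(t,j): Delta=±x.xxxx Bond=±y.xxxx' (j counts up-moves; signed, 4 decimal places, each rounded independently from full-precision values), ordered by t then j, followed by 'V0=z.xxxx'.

(0,0): Delta=-0.8150 Bond=58.0467
V0=5.8888

Under the risk-neutral measure, an up-move has probability p* = (R−d)/(u−d) = 0.8158 and values discount at R = 1.24.
At expiry t=1: V(1,0)=39.6400, V(1,1)=0.0000
Node (0,0) S=64.0000: V=(p*·0.0000+(1−p*)·39.6400)/1.24=5.8888; Δ=(0.0000−39.6400)/(88.3200−39.6800)=-0.8150; B=V−Δ·S=58.0467
Self-financing check: at every node Δ·S+B equals the discounted successor values.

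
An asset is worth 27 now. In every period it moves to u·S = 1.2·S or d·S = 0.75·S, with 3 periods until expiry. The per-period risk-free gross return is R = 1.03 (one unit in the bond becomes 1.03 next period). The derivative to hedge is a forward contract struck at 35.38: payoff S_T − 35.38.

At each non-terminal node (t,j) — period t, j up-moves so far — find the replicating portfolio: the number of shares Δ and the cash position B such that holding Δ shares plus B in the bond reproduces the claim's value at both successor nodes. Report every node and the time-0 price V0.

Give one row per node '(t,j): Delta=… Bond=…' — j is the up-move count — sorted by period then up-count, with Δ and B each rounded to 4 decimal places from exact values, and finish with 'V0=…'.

Since d<R<u, set p* = (R−d)/(u−d) = 0.6222; price each node as the discounted p*-expectation of its children.
Terminal payoffs: V(3,0)=-23.9894, V(3,1)=-17.1550, V(3,2)=-6.2200, V(3,3)=11.2760
  t=2,j=0: stock 15.1875 → up 18.2250 (V=-17.1550), down 11.3906 (V=-23.9894). Price -19.1620; hedge Δ=1.0000, bond B=-34.3495.
  t=2,j=1: stock 24.3000 → up 29.1600 (V=-6.2200), down 18.2250 (V=-17.1550). Price -10.0495; hedge Δ=1.0000, bond B=-34.3495.
  t=2,j=2: stock 38.8800 → up 46.6560 (V=11.2760), down 29.1600 (V=-6.2200). Price 4.5305; hedge Δ=1.0000, bond B=-34.3495.
  t=1,j=0: stock 20.2500 → up 24.3000 (V=-10.0495), down 15.1875 (V=-19.1620). Price -13.0990; hedge Δ=1.0000, bond B=-33.3490.
  t=1,j=1: stock 32.4000 → up 38.8800 (V=4.5305), down 24.3000 (V=-10.0495). Price -0.9490; hedge Δ=1.0000, bond B=-33.3490.
  t=0,j=0: stock 27.0000 → up 32.4000 (V=-0.9490), down 20.2500 (V=-13.0990). Price -5.3777; hedge Δ=1.0000, bond B=-32.3777.
Each (Δ,B) replicates both successor values, so the strategy is self-financing and V0 is arbitrage-free.

(0,0): Delta=1.0000 Bond=-32.3777
(1,0): Delta=1.0000 Bond=-33.3490
(1,1): Delta=1.0000 Bond=-33.3490
(2,0): Delta=1.0000 Bond=-34.3495
(2,1): Delta=1.0000 Bond=-34.3495
(2,2): Delta=1.0000 Bond=-34.3495
V0=-5.3777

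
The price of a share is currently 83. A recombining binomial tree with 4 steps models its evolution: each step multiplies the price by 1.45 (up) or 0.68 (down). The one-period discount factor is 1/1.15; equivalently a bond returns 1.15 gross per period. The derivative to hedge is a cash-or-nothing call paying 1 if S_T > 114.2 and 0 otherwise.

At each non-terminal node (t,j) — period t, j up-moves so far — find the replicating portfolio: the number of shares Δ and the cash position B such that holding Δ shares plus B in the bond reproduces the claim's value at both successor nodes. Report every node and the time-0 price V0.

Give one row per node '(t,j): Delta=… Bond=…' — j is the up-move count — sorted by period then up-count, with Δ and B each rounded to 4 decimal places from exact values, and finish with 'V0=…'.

(0,0): Delta=0.0045 Bond=-0.0899
(1,0): Delta=0.0065 Bond=-0.2163
(1,1): Delta=0.0039 Bond=-0.0312
(2,0): Delta=0.0000 Bond=0.0000
(2,1): Delta=0.0084 Bond=-0.4076
(2,2): Delta=0.0025 Bond=0.2014
(3,0): Delta=0.0000 Bond=0.0000
(3,1): Delta=0.0000 Bond=0.0000
(3,2): Delta=0.0109 Bond=-0.7679
(3,3): Delta=0.0000 Bond=0.8696
V0=0.2820

Under the risk-neutral measure, an up-move has probability p* = (R−d)/(u−d) = 0.6104 and values discount at R = 1.15.
Terminal values V(4,·): V(4,0)=0.0000, V(4,1)=0.0000, V(4,2)=0.0000, V(4,3)=1.0000, V(4,4)=1.0000
  t=3,j=0: stock 26.0979 → up 37.8419 (V=0.0000), down 17.7465 (V=0.0000). Price 0.0000; hedge Δ=0.0000, bond B=0.0000.
  t=3,j=1: stock 55.6498 → up 80.6923 (V=0.0000), down 37.8419 (V=0.0000). Price 0.0000; hedge Δ=0.0000, bond B=0.0000.
  t=3,j=2: stock 118.6651 → up 172.0644 (V=1.0000), down 80.6923 (V=0.0000). Price 0.5308; hedge Δ=0.0109, bond B=-0.7679.
  t=3,j=3: stock 253.0359 → up 366.9020 (V=1.0000), down 172.0644 (V=1.0000). Price 0.8696; hedge Δ=0.0000, bond B=0.8696.
  t=2,j=0: stock 38.3792 → up 55.6498 (V=0.0000), down 26.0979 (V=0.0000). Price 0.0000; hedge Δ=0.0000, bond B=0.0000.
  t=2,j=1: stock 81.8380 → up 118.6651 (V=0.5308), down 55.6498 (V=0.0000). Price 0.2817; hedge Δ=0.0084, bond B=-0.4076.
  t=2,j=2: stock 174.5075 → up 253.0359 (V=0.8696), down 118.6651 (V=0.5308). Price 0.6414; hedge Δ=0.0025, bond B=0.2014.
  t=1,j=0: stock 56.4400 → up 81.8380 (V=0.2817), down 38.3792 (V=0.0000). Price 0.1495; hedge Δ=0.0065, bond B=-0.2163.
  t=1,j=1: stock 120.3500 → up 174.5075 (V=0.6414), down 81.8380 (V=0.2817). Price 0.4359; hedge Δ=0.0039, bond B=-0.0312.
  t=0,j=0: stock 83.0000 → up 120.3500 (V=0.4359), down 56.4400 (V=0.1495). Price 0.2820; hedge Δ=0.0045, bond B=-0.0899.
Self-financing check: at every node Δ·S+B equals the discounted successor values.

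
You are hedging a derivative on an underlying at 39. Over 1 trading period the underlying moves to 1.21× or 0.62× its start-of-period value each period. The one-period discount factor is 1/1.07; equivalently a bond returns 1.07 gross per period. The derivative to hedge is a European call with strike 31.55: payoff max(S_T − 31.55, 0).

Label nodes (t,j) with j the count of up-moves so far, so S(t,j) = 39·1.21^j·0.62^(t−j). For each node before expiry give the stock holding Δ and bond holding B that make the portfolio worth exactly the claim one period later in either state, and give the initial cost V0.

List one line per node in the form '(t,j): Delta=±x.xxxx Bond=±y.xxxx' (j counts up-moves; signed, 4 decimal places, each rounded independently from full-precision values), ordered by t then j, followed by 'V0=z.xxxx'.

(0,0): Delta=0.6797 Bond=-15.3601
V0=11.1484

Under the risk-neutral measure, an up-move has probability p* = (R−d)/(u−d) = 0.7627 and values discount at R = 1.07.
Payoff layer (t=1): V(1,0)=0.0000, V(1,1)=15.6400
  t=0,j=0: stock 39.0000 → up 47.1900 (V=15.6400), down 24.1800 (V=0.0000). Price 11.1484; hedge Δ=0.6797, bond B=-15.3601.
Self-financing check: at every node Δ·S+B equals the discounted successor values.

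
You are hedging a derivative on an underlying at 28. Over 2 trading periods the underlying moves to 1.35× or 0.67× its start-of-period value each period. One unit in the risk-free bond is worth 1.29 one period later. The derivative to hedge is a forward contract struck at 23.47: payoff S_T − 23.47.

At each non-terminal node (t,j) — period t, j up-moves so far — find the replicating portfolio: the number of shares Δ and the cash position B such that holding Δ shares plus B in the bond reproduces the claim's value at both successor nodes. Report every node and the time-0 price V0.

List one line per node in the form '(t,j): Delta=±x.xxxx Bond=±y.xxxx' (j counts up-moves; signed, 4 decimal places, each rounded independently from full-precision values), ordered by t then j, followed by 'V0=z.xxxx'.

Under the risk-neutral measure, an up-move has probability p* = (R−d)/(u−d) = 0.9118 and values discount at R = 1.29.
Terminal payoffs: V(2,0)=-10.9008, V(2,1)=1.8560, V(2,2)=27.5600
Node (1,0) S=18.7600: V=(p*·1.8560+(1−p*)·-10.9008)/1.29=0.5662; Δ=(1.8560−-10.9008)/(25.3260−12.5692)=1.0000; B=V−Δ·S=-18.1938
Node (1,1) S=37.8000: V=(p*·27.5600+(1−p*)·1.8560)/1.29=19.6062; Δ=(27.5600−1.8560)/(51.0300−25.3260)=1.0000; B=V−Δ·S=-18.1938
Node (0,0) S=28.0000: V=(p*·19.6062+(1−p*)·0.5662)/1.29=13.8963; Δ=(19.6062−0.5662)/(37.8000−18.7600)=1.0000; B=V−Δ·S=-14.1037
Self-financing check: at every node Δ·S+B equals the discounted successor values.

(0,0): Delta=1.0000 Bond=-14.1037
(1,0): Delta=1.0000 Bond=-18.1938
(1,1): Delta=1.0000 Bond=-18.1938
V0=13.8963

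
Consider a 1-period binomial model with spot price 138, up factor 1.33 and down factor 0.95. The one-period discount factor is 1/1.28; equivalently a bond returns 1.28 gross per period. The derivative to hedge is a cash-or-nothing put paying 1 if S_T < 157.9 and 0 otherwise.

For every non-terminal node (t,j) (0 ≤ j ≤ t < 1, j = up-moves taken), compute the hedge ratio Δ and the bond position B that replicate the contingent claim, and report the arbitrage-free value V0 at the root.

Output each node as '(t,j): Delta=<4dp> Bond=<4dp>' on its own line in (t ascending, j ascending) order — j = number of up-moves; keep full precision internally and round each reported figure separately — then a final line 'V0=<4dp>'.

(0,0): Delta=-0.0191 Bond=2.7344
V0=0.1028

The replicating-portfolio and risk-neutral prices coincide; use p* = (1.28−0.95)/(1.33−0.95) = 0.8684 for the latter.
At expiry t=1: V(1,0)=1.0000, V(1,1)=0.0000
Node (0,0) S=138.0000: V=(p*·0.0000+(1−p*)·1.0000)/1.28=0.1028; Δ=(0.0000−1.0000)/(183.5400−131.1000)=-0.0191; B=V−Δ·S=2.7344
Self-financing check: at every node Δ·S+B equals the discounted successor values.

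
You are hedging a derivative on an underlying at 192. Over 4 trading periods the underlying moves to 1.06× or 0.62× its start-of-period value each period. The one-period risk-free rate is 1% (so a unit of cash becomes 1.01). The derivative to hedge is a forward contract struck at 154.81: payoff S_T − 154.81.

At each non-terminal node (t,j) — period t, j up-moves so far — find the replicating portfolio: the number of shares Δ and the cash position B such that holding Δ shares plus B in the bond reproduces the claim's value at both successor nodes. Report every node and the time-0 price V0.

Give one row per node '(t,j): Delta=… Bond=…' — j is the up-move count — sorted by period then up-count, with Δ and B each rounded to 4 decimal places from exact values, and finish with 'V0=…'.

Risk-neutral probability p* = (R−d)/(u−d) = (1.01−0.62)/(1.06−0.62) = 0.8864.
Terminal values V(4,·): V(4,0)=-126.4394, V(4,1)=-106.3055, V(4,2)=-71.8829, V(4,3)=-13.0315, V(4,4)=87.5856
(3,0): S=45.7590. Δ = (V_up−V_dn)/(S_up−S_dn) = (-106.3055−-126.4394)/(48.5045−28.3706) = 1.0000. V = [p*·-106.3055 + (1−p*)·-126.4394]/1.01 = -107.5183. B = V − Δ·S = -153.2772.
(3,1): S=78.2331. Δ = (V_up−V_dn)/(S_up−S_dn) = (-71.8829−-106.3055)/(82.9271−48.5045) = 1.0000. V = [p*·-71.8829 + (1−p*)·-106.3055]/1.01 = -75.0441. B = V − Δ·S = -153.2772.
(3,2): S=133.7533. Δ = (V_up−V_dn)/(S_up−S_dn) = (-13.0315−-71.8829)/(141.7785−82.9271) = 1.0000. V = [p*·-13.0315 + (1−p*)·-71.8829]/1.01 = -19.5239. B = V − Δ·S = -153.2772.
(3,3): S=228.6751. Δ = (V_up−V_dn)/(S_up−S_dn) = (87.5856−-13.0315)/(242.3956−141.7785) = 1.0000. V = [p*·87.5856 + (1−p*)·-13.0315]/1.01 = 75.3978. B = V − Δ·S = -153.2772.
(2,0): S=73.8048. Δ = (V_up−V_dn)/(S_up−S_dn) = (-75.0441−-107.5183)/(78.2331−45.7590) = 1.0000. V = [p*·-75.0441 + (1−p*)·-107.5183]/1.01 = -77.9548. B = V − Δ·S = -151.7596.
(2,1): S=126.1824. Δ = (V_up−V_dn)/(S_up−S_dn) = (-19.5239−-75.0441)/(133.7533−78.2331) = 1.0000. V = [p*·-19.5239 + (1−p*)·-75.0441]/1.01 = -25.5772. B = V − Δ·S = -151.7596.
(2,2): S=215.7312. Δ = (V_up−V_dn)/(S_up−S_dn) = (75.3978−-19.5239)/(228.6751−133.7533) = 1.0000. V = [p*·75.3978 + (1−p*)·-19.5239]/1.01 = 63.9716. B = V − Δ·S = -151.7596.
(1,0): S=119.0400. Δ = (V_up−V_dn)/(S_up−S_dn) = (-25.5772−-77.9548)/(126.1824−73.8048) = 1.0000. V = [p*·-25.5772 + (1−p*)·-77.9548]/1.01 = -31.2171. B = V − Δ·S = -150.2571.
(1,1): S=203.5200. Δ = (V_up−V_dn)/(S_up−S_dn) = (63.9716−-25.5772)/(215.7312−126.1824) = 1.0000. V = [p*·63.9716 + (1−p*)·-25.5772]/1.01 = 53.2629. B = V − Δ·S = -150.2571.
(0,0): S=192.0000. Δ = (V_up−V_dn)/(S_up−S_dn) = (53.2629−-31.2171)/(203.5200−119.0400) = 1.0000. V = [p*·53.2629 + (1−p*)·-31.2171]/1.01 = 43.2306. B = V − Δ·S = -148.7694.
Check: Δ(0,0)·S0 + B(0,0) = 43.2306 = V0.

(0,0): Delta=1.0000 Bond=-148.7694
(1,0): Delta=1.0000 Bond=-150.2571
(1,1): Delta=1.0000 Bond=-150.2571
(2,0): Delta=1.0000 Bond=-151.7596
(2,1): Delta=1.0000 Bond=-151.7596
(2,2): Delta=1.0000 Bond=-151.7596
(3,0): Delta=1.0000 Bond=-153.2772
(3,1): Delta=1.0000 Bond=-153.2772
(3,2): Delta=1.0000 Bond=-153.2772
(3,3): Delta=1.0000 Bond=-153.2772
V0=43.2306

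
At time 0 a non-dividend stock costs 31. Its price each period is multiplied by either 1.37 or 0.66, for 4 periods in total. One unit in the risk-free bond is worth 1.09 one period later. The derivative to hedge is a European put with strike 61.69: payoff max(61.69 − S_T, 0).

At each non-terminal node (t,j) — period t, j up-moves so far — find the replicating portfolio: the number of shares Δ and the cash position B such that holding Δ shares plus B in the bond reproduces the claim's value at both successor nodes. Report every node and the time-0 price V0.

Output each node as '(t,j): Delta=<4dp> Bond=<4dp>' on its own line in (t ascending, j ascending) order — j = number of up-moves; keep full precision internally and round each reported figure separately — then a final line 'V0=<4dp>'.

The replicating-portfolio and risk-neutral prices coincide; use p* = (1.09−0.66)/(1.37−0.66) = 0.6056 for the latter.
Terminal values V(4,·): V(4,0)=55.8078, V(4,1)=49.4800, V(4,2)=36.3451, V(4,3)=9.0801, V(4,4)=0.0000
(3,0): S=8.9124. Δ = (V_up−V_dn)/(S_up−S_dn) = (49.4800−55.8078)/(12.2100−5.8822) = -1.0000. V = [p*·49.4800 + (1−p*)·55.8078]/1.09 = 47.6840. B = V − Δ·S = 56.5963.
(3,1): S=18.4999. Δ = (V_up−V_dn)/(S_up−S_dn) = (36.3451−49.4800)/(25.3449−12.2100) = -1.0000. V = [p*·36.3451 + (1−p*)·49.4800]/1.09 = 38.0964. B = V − Δ·S = 56.5963.
(3,2): S=38.4014. Δ = (V_up−V_dn)/(S_up−S_dn) = (9.0801−36.3451)/(52.6099−25.3449) = -1.0000. V = [p*·9.0801 + (1−p*)·36.3451]/1.09 = 18.1950. B = V − Δ·S = 56.5963.
(3,3): S=79.7119. Δ = (V_up−V_dn)/(S_up−S_dn) = (0.0000−9.0801)/(109.2054−52.6099) = -0.1604. V = [p*·0.0000 + (1−p*)·9.0801]/1.09 = 3.2852. B = V − Δ·S = 16.0741.
(2,0): S=13.5036. Δ = (V_up−V_dn)/(S_up−S_dn) = (38.0964−47.6840)/(18.4999−8.9124) = -1.0000. V = [p*·38.0964 + (1−p*)·47.6840]/1.09 = 38.4196. B = V − Δ·S = 51.9232.
(2,1): S=28.0302. Δ = (V_up−V_dn)/(S_up−S_dn) = (18.1950−38.0964)/(38.4014−18.4999) = -1.0000. V = [p*·18.1950 + (1−p*)·38.0964]/1.09 = 23.8930. B = V − Δ·S = 51.9232.
(2,2): S=58.1839. Δ = (V_up−V_dn)/(S_up−S_dn) = (3.2852−18.1950)/(79.7119−38.4014) = -0.3609. V = [p*·3.2852 + (1−p*)·18.1950]/1.09 = 8.4084. B = V − Δ·S = 29.4080.
(1,0): S=20.4600. Δ = (V_up−V_dn)/(S_up−S_dn) = (23.8930−38.4196)/(28.0302−13.5036) = -1.0000. V = [p*·23.8930 + (1−p*)·38.4196]/1.09 = 27.1760. B = V − Δ·S = 47.6360.
(1,1): S=42.4700. Δ = (V_up−V_dn)/(S_up−S_dn) = (8.4084−23.8930)/(58.1839−28.0302) = -0.5135. V = [p*·8.4084 + (1−p*)·23.8930]/1.09 = 13.3165. B = V − Δ·S = 35.1259.
(0,0): S=31.0000. Δ = (V_up−V_dn)/(S_up−S_dn) = (13.3165−27.1760)/(42.4700−20.4600) = -0.6297. V = [p*·13.3165 + (1−p*)·27.1760]/1.09 = 17.2314. B = V − Δ·S = 36.7518.
Self-financing check: at every node Δ·S+B equals the discounted successor values.

(0,0): Delta=-0.6297 Bond=36.7518
(1,0): Delta=-1.0000 Bond=47.6360
(1,1): Delta=-0.5135 Bond=35.1259
(2,0): Delta=-1.0000 Bond=51.9232
(2,1): Delta=-1.0000 Bond=51.9232
(2,2): Delta=-0.3609 Bond=29.4080
(3,0): Delta=-1.0000 Bond=56.5963
(3,1): Delta=-1.0000 Bond=56.5963
(3,2): Delta=-1.0000 Bond=56.5963
(3,3): Delta=-0.1604 Bond=16.0741
V0=17.2314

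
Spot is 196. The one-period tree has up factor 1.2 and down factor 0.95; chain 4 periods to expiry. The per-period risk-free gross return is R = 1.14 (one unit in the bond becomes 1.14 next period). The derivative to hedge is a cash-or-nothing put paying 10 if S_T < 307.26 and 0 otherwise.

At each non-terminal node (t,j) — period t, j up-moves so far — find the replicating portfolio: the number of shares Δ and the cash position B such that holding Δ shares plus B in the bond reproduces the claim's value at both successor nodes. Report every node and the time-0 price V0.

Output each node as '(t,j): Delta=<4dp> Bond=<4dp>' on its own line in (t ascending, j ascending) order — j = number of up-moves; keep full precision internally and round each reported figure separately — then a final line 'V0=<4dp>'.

Since d<R<u, set p* = (R−d)/(u−d) = 0.7600; price each node as the discounted p*-expectation of its children.
Payoff layer (t=4): V(4,0)=10.0000, V(4,1)=10.0000, V(4,2)=10.0000, V(4,3)=0.0000, V(4,4)=0.0000
Node (3,0) S=168.0455: V=(p*·10.0000+(1−p*)·10.0000)/1.14=8.7719; Δ=(10.0000−10.0000)/(201.6546−159.6432)=0.0000; B=V−Δ·S=8.7719
Node (3,1) S=212.2680: V=(p*·10.0000+(1−p*)·10.0000)/1.14=8.7719; Δ=(10.0000−10.0000)/(254.7216−201.6546)=0.0000; B=V−Δ·S=8.7719
Node (3,2) S=268.1280: V=(p*·0.0000+(1−p*)·10.0000)/1.14=2.1053; Δ=(0.0000−10.0000)/(321.7536−254.7216)=-0.1492; B=V−Δ·S=42.1053
Node (3,3) S=338.6880: V=(p*·0.0000+(1−p*)·0.0000)/1.14=0.0000; Δ=(0.0000−0.0000)/(406.4256−321.7536)=0.0000; B=V−Δ·S=0.0000
Node (2,0) S=176.8900: V=(p*·8.7719+(1−p*)·8.7719)/1.14=7.6947; Δ=(8.7719−8.7719)/(212.2680−168.0455)=0.0000; B=V−Δ·S=7.6947
Node (2,1) S=223.4400: V=(p*·2.1053+(1−p*)·8.7719)/1.14=3.2502; Δ=(2.1053−8.7719)/(268.1280−212.2680)=-0.1193; B=V−Δ·S=29.9169
Node (2,2) S=282.2400: V=(p*·0.0000+(1−p*)·2.1053)/1.14=0.4432; Δ=(0.0000−2.1053)/(338.6880−268.1280)=-0.0298; B=V−Δ·S=8.8643
Node (1,0) S=186.2000: V=(p*·3.2502+(1−p*)·7.6947)/1.14=3.7868; Δ=(3.2502−7.6947)/(223.4400−176.8900)=-0.0955; B=V−Δ·S=21.5645
Node (1,1) S=235.2000: V=(p*·0.4432+(1−p*)·3.2502)/1.14=0.9797; Δ=(0.4432−3.2502)/(282.2400−223.4400)=-0.0477; B=V−Δ·S=12.2078
Node (0,0) S=196.0000: V=(p*·0.9797+(1−p*)·3.7868)/1.14=1.4504; Δ=(0.9797−3.7868)/(235.2000−186.2000)=-0.0573; B=V−Δ·S=12.6784
Root portfolio cost Δ·196+B reproduces V0=1.4504.

(0,0): Delta=-0.0573 Bond=12.6784
(1,0): Delta=-0.0955 Bond=21.5645
(1,1): Delta=-0.0477 Bond=12.2078
(2,0): Delta=0.0000 Bond=7.6947
(2,1): Delta=-0.1193 Bond=29.9169
(2,2): Delta=-0.0298 Bond=8.8643
(3,0): Delta=0.0000 Bond=8.7719
(3,1): Delta=0.0000 Bond=8.7719
(3,2): Delta=-0.1492 Bond=42.1053
(3,3): Delta=0.0000 Bond=0.0000
V0=1.4504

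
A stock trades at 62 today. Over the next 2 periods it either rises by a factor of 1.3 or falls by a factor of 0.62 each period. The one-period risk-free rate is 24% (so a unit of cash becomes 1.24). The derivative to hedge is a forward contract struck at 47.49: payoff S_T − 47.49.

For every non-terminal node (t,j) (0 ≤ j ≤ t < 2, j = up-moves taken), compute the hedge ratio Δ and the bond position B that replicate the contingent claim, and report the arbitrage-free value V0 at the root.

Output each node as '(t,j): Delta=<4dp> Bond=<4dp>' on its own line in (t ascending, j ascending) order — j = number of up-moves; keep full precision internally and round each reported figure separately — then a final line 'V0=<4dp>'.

(0,0): Delta=1.0000 Bond=-30.8858
(1,0): Delta=1.0000 Bond=-38.2984
(1,1): Delta=1.0000 Bond=-38.2984
V0=31.1142

No-arbitrage ⇒ martingale measure with p* = (R−d)/(u−d) = 0.9118.
Terminal payoffs: V(2,0)=-23.6572, V(2,1)=2.4820, V(2,2)=57.2900
Node (1,0) S=38.4400: V=(p*·2.4820+(1−p*)·-23.6572)/1.24=0.1416; Δ=(2.4820−-23.6572)/(49.9720−23.8328)=1.0000; B=V−Δ·S=-38.2984
Node (1,1) S=80.6000: V=(p*·57.2900+(1−p*)·2.4820)/1.24=42.3016; Δ=(57.2900−2.4820)/(104.7800−49.9720)=1.0000; B=V−Δ·S=-38.2984
Node (0,0) S=62.0000: V=(p*·42.3016+(1−p*)·0.1416)/1.24=31.1142; Δ=(42.3016−0.1416)/(80.6000−38.4400)=1.0000; B=V−Δ·S=-30.8858
The time-0 hedge costs 31.1142, which is the no-arbitrage price.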